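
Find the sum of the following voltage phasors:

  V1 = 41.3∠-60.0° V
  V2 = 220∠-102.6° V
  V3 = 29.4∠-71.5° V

Step 1 — Convert each phasor to rectangular form:
  V1 = 41.3·(cos(-60.0°) + j·sin(-60.0°)) = 20.65 - j35.77 V
  V2 = 220·(cos(-102.6°) + j·sin(-102.6°)) = -47.99 - j214.7 V
  V3 = 29.4·(cos(-71.5°) + j·sin(-71.5°)) = 9.329 - j27.88 V
Step 2 — Sum components: V_total = -18.01 - j278.3 V.
Step 3 — Convert to polar: |V_total| = 278.9 V, ∠V_total = -93.7°.

V_total = 278.9∠-93.7° V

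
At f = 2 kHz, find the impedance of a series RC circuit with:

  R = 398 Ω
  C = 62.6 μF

Step 1 — Angular frequency: ω = 2π·f = 2π·2000 = 1.257e+04 rad/s.
Step 2 — Component impedances:
  R: Z = R = 398 Ω
  C: Z = 1/(jωC) = -j/(ω·C) = 0 - j1.271 Ω
Step 3 — Series combination: Z_total = R + C = 398 - j1.271 Ω = 398∠-0.2° Ω.

Z = 398 - j1.271 Ω = 398∠-0.2° Ω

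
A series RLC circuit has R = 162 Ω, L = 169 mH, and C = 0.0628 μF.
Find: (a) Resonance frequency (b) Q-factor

Step 1 — Resonance condition Im(Z)=0 gives ω₀ = 1/√(LC).
Step 2 — ω₀ = 1/√(0.169·6.28e-08) = 9707 rad/s.
Step 3 — f₀ = ω₀/(2π) = 1545 Hz.
Step 4 — Series Q: Q = ω₀L/R = 9707·0.169/162 = 10.13.

(a) f₀ = 1545 Hz  (b) Q = 10.13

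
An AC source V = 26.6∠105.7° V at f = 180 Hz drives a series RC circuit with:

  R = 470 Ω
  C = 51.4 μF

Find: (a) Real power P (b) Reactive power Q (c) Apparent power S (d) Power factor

Step 1 — Angular frequency: ω = 2π·f = 2π·180 = 1131 rad/s.
Step 2 — Component impedances:
  R: Z = R = 470 Ω
  C: Z = 1/(jωC) = -j/(ω·C) = 0 - j17.2 Ω
Step 3 — Series combination: Z_total = R + C = 470 - j17.2 Ω = 470.3∠-2.1° Ω.
Step 4 — Source phasor: V = 26.6∠105.7° V = -7.198 + j25.61 V.
Step 5 — Current: I = V / Z = -0.01729 + j0.05385 A = 0.05656∠107.8° A.
Step 6 — Complex power: S = V·I* = 1.503 - j0.05503 VA.
Step 7 — Real power: P = Re(S) = 1.503 W.
Step 8 — Reactive power: Q = Im(S) = -0.05503 VAR.
Step 9 — Apparent power: |S| = 1.504 VA.
Step 10 — Power factor: PF = P/|S| = 0.9993 (leading).

(a) P = 1.503 W  (b) Q = -0.05503 VAR  (c) S = 1.504 VA  (d) PF = 0.9993 (leading)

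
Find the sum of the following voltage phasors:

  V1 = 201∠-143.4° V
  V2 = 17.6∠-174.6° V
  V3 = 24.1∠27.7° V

Step 1 — Convert each phasor to rectangular form:
  V1 = 201·(cos(-143.4°) + j·sin(-143.4°)) = -161.4 - j119.8 V
  V2 = 17.6·(cos(-174.6°) + j·sin(-174.6°)) = -17.52 - j1.656 V
  V3 = 24.1·(cos(27.7°) + j·sin(27.7°)) = 21.34 + j11.2 V
Step 2 — Sum components: V_total = -157.6 - j110.3 V.
Step 3 — Convert to polar: |V_total| = 192.3 V, ∠V_total = -145.0°.

V_total = 192.3∠-145.0° V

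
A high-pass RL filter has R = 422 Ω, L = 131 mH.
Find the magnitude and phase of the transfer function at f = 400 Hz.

Step 1 — Angular frequency: ω = 2π·400 = 2513 rad/s.
Step 2 — Transfer function: H(jω) = jωL/(R + jωL).
Step 3 — Numerator jωL = j·329.2; denominator R + jωL = 422 + j329.2.
Step 4 — H = 0.3784 + j0.485.
Step 5 — Magnitude: |H| = 0.6151 (-4.2 dB); phase: φ = 52.0°.

|H| = 0.6151 (-4.2 dB), φ = 52.0°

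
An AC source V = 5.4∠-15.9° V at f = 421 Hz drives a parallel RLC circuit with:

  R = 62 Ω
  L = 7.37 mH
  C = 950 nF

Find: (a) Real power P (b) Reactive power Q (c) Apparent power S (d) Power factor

Step 1 — Angular frequency: ω = 2π·f = 2π·421 = 2645 rad/s.
Step 2 — Component impedances:
  R: Z = R = 62 Ω
  L: Z = jωL = j·2645·0.00737 = 0 + j19.5 Ω
  C: Z = 1/(jωC) = -j/(ω·C) = 0 - j397.9 Ω
Step 3 — Parallel combination: 1/Z_total = 1/R + 1/L + 1/C; Z_total = 6.11 + j18.48 Ω = 19.46∠71.7° Ω.
Step 4 — Source phasor: V = 5.4∠-15.9° V = 5.193 - j1.479 V.
Step 5 — Current: I = V / Z = 0.0116 - j0.2772 A = 0.2774∠-87.6° A.
Step 6 — Complex power: S = V·I* = 0.4703 + j1.422 VA.
Step 7 — Real power: P = Re(S) = 0.4703 W.
Step 8 — Reactive power: Q = Im(S) = 1.422 VAR.
Step 9 — Apparent power: |S| = 1.498 VA.
Step 10 — Power factor: PF = P/|S| = 0.3139 (lagging).

(a) P = 0.4703 W  (b) Q = 1.422 VAR  (c) S = 1.498 VA  (d) PF = 0.3139 (lagging)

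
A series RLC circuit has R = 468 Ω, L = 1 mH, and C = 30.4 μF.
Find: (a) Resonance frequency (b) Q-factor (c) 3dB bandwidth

Step 1 — Resonance condition Im(Z)=0 gives ω₀ = 1/√(LC).
Step 2 — ω₀ = 1/√(0.001·3.04e-05) = 5735 rad/s.
Step 3 — f₀ = ω₀/(2π) = 912.8 Hz.
Step 4 — Series Q: Q = ω₀L/R = 5735·0.001/468 = 0.01226.
Step 5 — 3dB bandwidth: Δω = ω₀/Q = 4.68e+05 rad/s; BW = Δω/(2π) = 7.448e+04 Hz.

(a) f₀ = 912.8 Hz  (b) Q = 0.01226  (c) BW = 7.448e+04 Hz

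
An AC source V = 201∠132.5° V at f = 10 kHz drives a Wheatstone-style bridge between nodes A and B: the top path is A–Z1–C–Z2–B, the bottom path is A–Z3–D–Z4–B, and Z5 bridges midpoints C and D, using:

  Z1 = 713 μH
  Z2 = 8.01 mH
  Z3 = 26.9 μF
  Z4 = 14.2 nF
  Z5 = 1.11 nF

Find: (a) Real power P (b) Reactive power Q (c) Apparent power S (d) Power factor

Step 1 — Angular frequency: ω = 2π·f = 2π·1e+04 = 6.283e+04 rad/s.
Step 2 — Component impedances:
  Z1: Z = jωL = j·6.283e+04·0.000713 = 0 + j44.8 Ω
  Z2: Z = jωL = j·6.283e+04·0.00801 = 0 + j503.3 Ω
  Z3: Z = 1/(jωC) = -j/(ω·C) = 0 - j0.5917 Ω
  Z4: Z = 1/(jωC) = -j/(ω·C) = 0 - j1121 Ω
  Z5: Z = 1/(jωC) = -j/(ω·C) = 0 - j1.434e+04 Ω
Step 3 — Bridge requires nodal analysis (the Z5 bridge couples midpoints C and D, so the two paths cannot be reduced to a simple series/parallel combination). Setting node B to ground and injecting 1 A at node A, the 3-node admittance system at A, C, D solves to V_A = Z_AB = 0 + j1073 Ω = 1073∠90.0° Ω.
Step 4 — Source phasor: V = 201∠132.5° V = -135.8 + j148.2 V.
Step 5 — Current: I = V / Z = 0.1382 + j0.1266 A = 0.1874∠42.5° A.
Step 6 — Complex power: S = V·I* = 0 + j37.67 VA.
Step 7 — Real power: P = Re(S) = 0 W.
Step 8 — Reactive power: Q = Im(S) = 37.67 VAR.
Step 9 — Apparent power: |S| = 37.67 VA.
Step 10 — Power factor: PF = P/|S| = 0 (lagging).

(a) P = 0 W  (b) Q = 37.67 VAR  (c) S = 37.67 VA  (d) PF = 0 (lagging)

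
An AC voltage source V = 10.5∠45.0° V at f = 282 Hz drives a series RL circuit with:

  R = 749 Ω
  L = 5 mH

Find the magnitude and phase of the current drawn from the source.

Step 1 — Angular frequency: ω = 2π·f = 2π·282 = 1772 rad/s.
Step 2 — Component impedances:
  R: Z = R = 749 Ω
  L: Z = jωL = j·1772·0.005 = 0 + j8.859 Ω
Step 3 — Series combination: Z_total = R + L = 749 + j8.859 Ω = 749.1∠0.7° Ω.
Step 4 — Source phasor: V = 10.5∠45.0° V = 7.425 + j7.425 V.
Step 5 — Ohm's law: I = V / Z_total = (7.425 + j7.425) / (749 + j8.859) = 0.01003 + j0.009794 A.
Step 6 — Convert to polar: |I| = 0.01402 A, ∠I = 44.3°.

I = 0.01402∠44.3° A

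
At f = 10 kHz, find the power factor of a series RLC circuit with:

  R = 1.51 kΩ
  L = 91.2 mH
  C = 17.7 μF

Step 1 — Angular frequency: ω = 2π·f = 2π·1e+04 = 6.283e+04 rad/s.
Step 2 — Component impedances:
  R: Z = R = 1510 Ω
  L: Z = jωL = j·6.283e+04·0.0912 = 0 + j5730 Ω
  C: Z = 1/(jωC) = -j/(ω·C) = 0 - j0.8992 Ω
Step 3 — Series combination: Z_total = R + L + C = 1510 + j5729 Ω = 5925∠75.2° Ω.
Step 4 — Power factor: PF = cos(φ) = Re(Z)/|Z| = 1510/5925 = 0.2549.
Step 5 — Type: Im(Z) = 5729 ⇒ lagging (phase φ = 75.2°).

PF = 0.2549 (lagging, φ = 75.2°)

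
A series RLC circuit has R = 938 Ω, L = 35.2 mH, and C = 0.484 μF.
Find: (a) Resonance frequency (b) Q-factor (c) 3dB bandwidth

Step 1 — Resonance: ω₀ = 1/√(LC) = 1/√(0.0352·4.84e-07) = 7661 rad/s.
Step 2 — f₀ = ω₀/(2π) = 1219 Hz.
Step 3 — Series Q: Q = ω₀L/R = 7661·0.0352/938 = 0.2875.
Step 4 — Bandwidth: Δω = ω₀/Q = 2.665e+04 rad/s; BW = Δω/(2π) = 4241 Hz.

(a) f₀ = 1219 Hz  (b) Q = 0.2875  (c) BW = 4241 Hz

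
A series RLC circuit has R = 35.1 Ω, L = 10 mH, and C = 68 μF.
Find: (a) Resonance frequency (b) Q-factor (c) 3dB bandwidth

Step 1 — Resonance: ω₀ = 1/√(LC) = 1/√(0.01·6.8e-05) = 1213 rad/s.
Step 2 — f₀ = ω₀/(2π) = 193 Hz.
Step 3 — Series Q: Q = ω₀L/R = 1213·0.01/35.1 = 0.3455.
Step 4 — Bandwidth: Δω = ω₀/Q = 3510 rad/s; BW = Δω/(2π) = 558.6 Hz.

(a) f₀ = 193 Hz  (b) Q = 0.3455  (c) BW = 558.6 Hz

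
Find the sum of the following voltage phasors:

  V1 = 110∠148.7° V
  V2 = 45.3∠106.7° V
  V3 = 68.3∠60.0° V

Step 1 — Convert each phasor to rectangular form:
  V1 = 110·(cos(148.7°) + j·sin(148.7°)) = -93.99 + j57.15 V
  V2 = 45.3·(cos(106.7°) + j·sin(106.7°)) = -13.02 + j43.39 V
  V3 = 68.3·(cos(60.0°) + j·sin(60.0°)) = 34.15 + j59.15 V
Step 2 — Sum components: V_total = -72.86 + j159.7 V.
Step 3 — Convert to polar: |V_total| = 175.5 V, ∠V_total = 114.5°.

V_total = 175.5∠114.5° V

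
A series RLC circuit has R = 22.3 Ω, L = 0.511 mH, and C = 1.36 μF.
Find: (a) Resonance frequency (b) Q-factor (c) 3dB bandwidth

Step 1 — Resonance: ω₀ = 1/√(LC) = 1/√(0.000511·1.36e-06) = 3.793e+04 rad/s.
Step 2 — f₀ = ω₀/(2π) = 6037 Hz.
Step 3 — Series Q: Q = ω₀L/R = 3.793e+04·0.000511/22.3 = 0.8692.
Step 4 — Bandwidth: Δω = ω₀/Q = 4.364e+04 rad/s; BW = Δω/(2π) = 6946 Hz.

(a) f₀ = 6037 Hz  (b) Q = 0.8692  (c) BW = 6946 Hz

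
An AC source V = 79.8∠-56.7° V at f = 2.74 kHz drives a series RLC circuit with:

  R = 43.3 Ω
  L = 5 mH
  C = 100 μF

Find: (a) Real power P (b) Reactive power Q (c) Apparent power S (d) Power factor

Step 1 — Angular frequency: ω = 2π·f = 2π·2740 = 1.722e+04 rad/s.
Step 2 — Component impedances:
  R: Z = R = 43.3 Ω
  L: Z = jωL = j·1.722e+04·0.005 = 0 + j86.08 Ω
  C: Z = 1/(jωC) = -j/(ω·C) = 0 - j0.5809 Ω
Step 3 — Series combination: Z_total = R + L + C = 43.3 + j85.5 Ω = 95.84∠63.1° Ω.
Step 4 — Source phasor: V = 79.8∠-56.7° V = 43.81 - j66.7 V.
Step 5 — Current: I = V / Z = -0.4143 - j0.7223 A = 0.8327∠-119.8° A.
Step 6 — Complex power: S = V·I* = 30.02 + j59.28 VA.
Step 7 — Real power: P = Re(S) = 30.02 W.
Step 8 — Reactive power: Q = Im(S) = 59.28 VAR.
Step 9 — Apparent power: |S| = 66.45 VA.
Step 10 — Power factor: PF = P/|S| = 0.4518 (lagging).

(a) P = 30.02 W  (b) Q = 59.28 VAR  (c) S = 66.45 VA  (d) PF = 0.4518 (lagging)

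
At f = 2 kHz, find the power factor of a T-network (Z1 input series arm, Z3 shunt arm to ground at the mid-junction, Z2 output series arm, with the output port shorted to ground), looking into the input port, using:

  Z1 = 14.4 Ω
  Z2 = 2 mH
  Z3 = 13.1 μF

Step 1 — Angular frequency: ω = 2π·f = 2π·2000 = 1.257e+04 rad/s.
Step 2 — Component impedances:
  Z1: Z = R = 14.4 Ω
  Z2: Z = jωL = j·1.257e+04·0.002 = 0 + j25.13 Ω
  Z3: Z = 1/(jωC) = -j/(ω·C) = 0 - j6.075 Ω
Step 3 — With the output port shorted to ground, the output series arm Z2 runs from the junction to ground; the shunt arm Z3 also runs from the junction to ground. They appear in parallel: Z3 || Z2 = 0 - j8.011 Ω.
Step 4 — Series with input arm Z1: Z_in = Z1 + (Z3 || Z2) = 14.4 - j8.011 Ω = 16.48∠-29.1° Ω.
Step 5 — Power factor: PF = cos(φ) = Re(Z)/|Z| = 14.4/16.478 = 0.8739.
Step 6 — Type: Im(Z) = -8.011 ⇒ leading (phase φ = -29.1°).

PF = 0.8739 (leading, φ = -29.1°)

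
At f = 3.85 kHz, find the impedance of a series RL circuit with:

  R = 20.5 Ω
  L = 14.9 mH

Step 1 — Angular frequency: ω = 2π·f = 2π·3850 = 2.419e+04 rad/s.
Step 2 — Component impedances:
  R: Z = R = 20.5 Ω
  L: Z = jωL = j·2.419e+04·0.0149 = 0 + j360.4 Ω
Step 3 — Series combination: Z_total = R + L = 20.5 + j360.4 Ω = 361∠86.7° Ω.

Z = 20.5 + j360.4 Ω = 361∠86.7° Ω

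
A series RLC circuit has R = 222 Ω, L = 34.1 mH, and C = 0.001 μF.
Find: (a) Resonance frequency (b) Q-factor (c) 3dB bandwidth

Step 1 — Resonance: ω₀ = 1/√(LC) = 1/√(0.0341·1e-09) = 1.712e+05 rad/s.
Step 2 — f₀ = ω₀/(2π) = 2.725e+04 Hz.
Step 3 — Series Q: Q = ω₀L/R = 1.712e+05·0.0341/222 = 26.3.
Step 4 — Bandwidth: Δω = ω₀/Q = 6510 rad/s; BW = Δω/(2π) = 1036 Hz.

(a) f₀ = 2.725e+04 Hz  (b) Q = 26.3  (c) BW = 1036 Hz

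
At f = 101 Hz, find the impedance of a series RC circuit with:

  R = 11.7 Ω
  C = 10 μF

Step 1 — Angular frequency: ω = 2π·f = 2π·101 = 634.6 rad/s.
Step 2 — Component impedances:
  R: Z = R = 11.7 Ω
  C: Z = 1/(jωC) = -j/(ω·C) = 0 - j157.6 Ω
Step 3 — Series combination: Z_total = R + C = 11.7 - j157.6 Ω = 158∠-85.8° Ω.

Z = 11.7 - j157.6 Ω = 158∠-85.8° Ω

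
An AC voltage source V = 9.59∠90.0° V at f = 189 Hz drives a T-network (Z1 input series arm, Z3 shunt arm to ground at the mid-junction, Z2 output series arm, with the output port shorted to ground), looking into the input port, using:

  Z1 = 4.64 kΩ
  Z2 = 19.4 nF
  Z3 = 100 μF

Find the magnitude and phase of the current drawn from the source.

Step 1 — Angular frequency: ω = 2π·f = 2π·189 = 1188 rad/s.
Step 2 — Component impedances:
  Z1: Z = R = 4640 Ω
  Z2: Z = 1/(jωC) = -j/(ω·C) = 0 - j4.341e+04 Ω
  Z3: Z = 1/(jωC) = -j/(ω·C) = 0 - j8.421 Ω
Step 3 — With the output port shorted to ground, the output series arm Z2 runs from the junction to ground; the shunt arm Z3 also runs from the junction to ground. They appear in parallel: Z3 || Z2 = 0 - j8.419 Ω.
Step 4 — Series with input arm Z1: Z_in = Z1 + (Z3 || Z2) = 4640 - j8.419 Ω = 4640∠-0.1° Ω.
Step 5 — Source phasor: V = 9.59∠90.0° V = 0 + j9.59 V.
Step 6 — Ohm's law: I = V / Z_total = (0 + j9.59) / (4640 - j8.419) = -3.75e-06 + j0.002067 A.
Step 7 — Convert to polar: |I| = 0.002067 A, ∠I = 90.1°.

I = 0.002067∠90.1° A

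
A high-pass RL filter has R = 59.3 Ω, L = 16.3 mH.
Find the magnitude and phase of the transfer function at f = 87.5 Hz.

Step 1 — Angular frequency: ω = 2π·87.5 = 549.8 rad/s.
Step 2 — Transfer function: H(jω) = jωL/(R + jωL).
Step 3 — Numerator jωL = j·8.961; denominator R + jωL = 59.3 + j8.961.
Step 4 — H = 0.02233 + j0.1477.
Step 5 — Magnitude: |H| = 0.1494 (-16.5 dB); phase: φ = 81.4°.

|H| = 0.1494 (-16.5 dB), φ = 81.4°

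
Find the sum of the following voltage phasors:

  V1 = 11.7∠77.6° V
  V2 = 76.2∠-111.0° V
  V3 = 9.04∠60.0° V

Step 1 — Convert each phasor to rectangular form:
  V1 = 11.7·(cos(77.6°) + j·sin(77.6°)) = 2.512 + j11.43 V
  V2 = 76.2·(cos(-111.0°) + j·sin(-111.0°)) = -27.31 - j71.14 V
  V3 = 9.04·(cos(60.0°) + j·sin(60.0°)) = 4.52 + j7.829 V
Step 2 — Sum components: V_total = -20.28 - j51.88 V.
Step 3 — Convert to polar: |V_total| = 55.7 V, ∠V_total = -111.3°.

V_total = 55.7∠-111.3° V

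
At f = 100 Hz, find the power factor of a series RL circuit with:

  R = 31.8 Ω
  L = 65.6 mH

Step 1 — Angular frequency: ω = 2π·f = 2π·100 = 628.3 rad/s.
Step 2 — Component impedances:
  R: Z = R = 31.8 Ω
  L: Z = jωL = j·628.3·0.0656 = 0 + j41.22 Ω
Step 3 — Series combination: Z_total = R + L = 31.8 + j41.22 Ω = 52.06∠52.3° Ω.
Step 4 — Power factor: PF = cos(φ) = Re(Z)/|Z| = 31.8/52.06 = 0.6108.
Step 5 — Type: Im(Z) = 41.22 ⇒ lagging (phase φ = 52.3°).

PF = 0.6108 (lagging, φ = 52.3°)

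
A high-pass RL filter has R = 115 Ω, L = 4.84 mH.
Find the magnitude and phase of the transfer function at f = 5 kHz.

Step 1 — Angular frequency: ω = 2π·5000 = 3.142e+04 rad/s.
Step 2 — Transfer function: H(jω) = jωL/(R + jωL).
Step 3 — Numerator jωL = j·152.1; denominator R + jωL = 115 + j152.1.
Step 4 — H = 0.6361 + j0.4811.
Step 5 — Magnitude: |H| = 0.7976 (-2.0 dB); phase: φ = 37.1°.

|H| = 0.7976 (-2.0 dB), φ = 37.1°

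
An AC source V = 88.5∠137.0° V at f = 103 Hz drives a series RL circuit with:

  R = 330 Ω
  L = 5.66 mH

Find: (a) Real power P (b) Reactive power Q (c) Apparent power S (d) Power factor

Step 1 — Angular frequency: ω = 2π·f = 2π·103 = 647.2 rad/s.
Step 2 — Component impedances:
  R: Z = R = 330 Ω
  L: Z = jωL = j·647.2·0.00566 = 0 + j3.663 Ω
Step 3 — Series combination: Z_total = R + L = 330 + j3.663 Ω = 330∠0.6° Ω.
Step 4 — Source phasor: V = 88.5∠137.0° V = -64.72 + j60.36 V.
Step 5 — Current: I = V / Z = -0.1941 + j0.1851 A = 0.2682∠136.4° A.
Step 6 — Complex power: S = V·I* = 23.73 + j0.2634 VA.
Step 7 — Real power: P = Re(S) = 23.73 W.
Step 8 — Reactive power: Q = Im(S) = 0.2634 VAR.
Step 9 — Apparent power: |S| = 23.73 VA.
Step 10 — Power factor: PF = P/|S| = 0.9999 (lagging).

(a) P = 23.73 W  (b) Q = 0.2634 VAR  (c) S = 23.73 VA  (d) PF = 0.9999 (lagging)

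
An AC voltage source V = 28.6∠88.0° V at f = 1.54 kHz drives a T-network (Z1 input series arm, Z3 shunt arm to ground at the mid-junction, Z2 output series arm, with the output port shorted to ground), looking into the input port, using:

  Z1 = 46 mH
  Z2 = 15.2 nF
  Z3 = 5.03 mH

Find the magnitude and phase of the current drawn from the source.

Step 1 — Angular frequency: ω = 2π·f = 2π·1540 = 9676 rad/s.
Step 2 — Component impedances:
  Z1: Z = jωL = j·9676·0.046 = 0 + j445.1 Ω
  Z2: Z = 1/(jωC) = -j/(ω·C) = 0 - j6799 Ω
  Z3: Z = jωL = j·9676·0.00503 = 0 + j48.67 Ω
Step 3 — With the output port shorted to ground, the output series arm Z2 runs from the junction to ground; the shunt arm Z3 also runs from the junction to ground. They appear in parallel: Z3 || Z2 = 0 + j49.02 Ω.
Step 4 — Series with input arm Z1: Z_in = Z1 + (Z3 || Z2) = 0 + j494.1 Ω = 494.1∠90.0° Ω.
Step 5 — Source phasor: V = 28.6∠88.0° V = 0.9981 + j28.58 V.
Step 6 — Ohm's law: I = V / Z_total = (0.9981 + j28.58) / (0 + j494.1) = 0.05785 - j0.00202 A.
Step 7 — Convert to polar: |I| = 0.05788 A, ∠I = -2.0°.

I = 0.05788∠-2.0° A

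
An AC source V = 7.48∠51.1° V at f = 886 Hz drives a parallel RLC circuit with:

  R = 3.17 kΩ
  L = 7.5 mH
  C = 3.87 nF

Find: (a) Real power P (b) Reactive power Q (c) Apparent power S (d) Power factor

Step 1 — Angular frequency: ω = 2π·f = 2π·886 = 5567 rad/s.
Step 2 — Component impedances:
  R: Z = R = 3170 Ω
  L: Z = jωL = j·5567·0.0075 = 0 + j41.75 Ω
  C: Z = 1/(jωC) = -j/(ω·C) = 0 - j4.642e+04 Ω
Step 3 — Parallel combination: 1/Z_total = 1/R + 1/L + 1/C; Z_total = 0.5508 + j41.78 Ω = 41.79∠89.2° Ω.
Step 4 — Source phasor: V = 7.48∠51.1° V = 4.697 + j5.821 V.
Step 5 — Current: I = V / Z = 0.1408 - j0.1106 A = 0.179∠-38.1° A.
Step 6 — Complex power: S = V·I* = 0.01765 + j1.339 VA.
Step 7 — Real power: P = Re(S) = 0.01765 W.
Step 8 — Reactive power: Q = Im(S) = 1.339 VAR.
Step 9 — Apparent power: |S| = 1.339 VA.
Step 10 — Power factor: PF = P/|S| = 0.01318 (lagging).

(a) P = 0.01765 W  (b) Q = 1.339 VAR  (c) S = 1.339 VA  (d) PF = 0.01318 (lagging)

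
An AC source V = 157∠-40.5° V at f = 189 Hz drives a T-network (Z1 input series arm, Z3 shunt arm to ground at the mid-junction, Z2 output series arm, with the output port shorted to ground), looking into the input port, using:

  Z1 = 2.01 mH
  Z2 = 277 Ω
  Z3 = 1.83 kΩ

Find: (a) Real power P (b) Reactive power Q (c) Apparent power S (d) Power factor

Step 1 — Angular frequency: ω = 2π·f = 2π·189 = 1188 rad/s.
Step 2 — Component impedances:
  Z1: Z = jωL = j·1188·0.00201 = 0 + j2.387 Ω
  Z2: Z = R = 277 Ω
  Z3: Z = R = 1830 Ω
Step 3 — With the output port shorted to ground, the output series arm Z2 runs from the junction to ground; the shunt arm Z3 also runs from the junction to ground. They appear in parallel: Z3 || Z2 = 240.6 Ω.
Step 4 — Series with input arm Z1: Z_in = Z1 + (Z3 || Z2) = 240.6 + j2.387 Ω = 240.6∠0.6° Ω.
Step 5 — Source phasor: V = 157∠-40.5° V = 119.4 - j102 V.
Step 6 — Current: I = V / Z = 0.492 - j0.4287 A = 0.6525∠-41.1° A.
Step 7 — Complex power: S = V·I* = 102.4 + j1.016 VA.
Step 8 — Real power: P = Re(S) = 102.4 W.
Step 9 — Reactive power: Q = Im(S) = 1.016 VAR.
Step 10 — Apparent power: |S| = 102.4 VA.
Step 11 — Power factor: PF = P/|S| = 1 (lagging).

(a) P = 102.4 W  (b) Q = 1.016 VAR  (c) S = 102.4 VA  (d) PF = 1 (lagging)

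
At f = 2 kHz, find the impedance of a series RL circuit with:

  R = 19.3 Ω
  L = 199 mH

Step 1 — Angular frequency: ω = 2π·f = 2π·2000 = 1.257e+04 rad/s.
Step 2 — Component impedances:
  R: Z = R = 19.3 Ω
  L: Z = jωL = j·1.257e+04·0.199 = 0 + j2501 Ω
Step 3 — Series combination: Z_total = R + L = 19.3 + j2501 Ω = 2501∠89.6° Ω.

Z = 19.3 + j2501 Ω = 2501∠89.6° Ω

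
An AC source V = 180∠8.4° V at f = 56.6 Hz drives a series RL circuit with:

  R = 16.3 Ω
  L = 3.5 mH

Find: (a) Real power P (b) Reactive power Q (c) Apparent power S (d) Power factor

Step 1 — Angular frequency: ω = 2π·f = 2π·56.6 = 355.6 rad/s.
Step 2 — Component impedances:
  R: Z = R = 16.3 Ω
  L: Z = jωL = j·355.6·0.0035 = 0 + j1.245 Ω
Step 3 — Series combination: Z_total = R + L = 16.3 + j1.245 Ω = 16.35∠4.4° Ω.
Step 4 — Source phasor: V = 180∠8.4° V = 178.1 + j26.29 V.
Step 5 — Current: I = V / Z = 10.98 + j0.7745 A = 11.01∠4.0° A.
Step 6 — Complex power: S = V·I* = 1976 + j150.9 VA.
Step 7 — Real power: P = Re(S) = 1976 W.
Step 8 — Reactive power: Q = Im(S) = 150.9 VAR.
Step 9 — Apparent power: |S| = 1982 VA.
Step 10 — Power factor: PF = P/|S| = 0.9971 (lagging).

(a) P = 1976 W  (b) Q = 150.9 VAR  (c) S = 1982 VA  (d) PF = 0.9971 (lagging)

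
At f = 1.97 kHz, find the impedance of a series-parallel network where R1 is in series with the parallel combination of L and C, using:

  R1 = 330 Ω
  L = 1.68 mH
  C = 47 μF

Step 1 — Angular frequency: ω = 2π·f = 2π·1970 = 1.238e+04 rad/s.
Step 2 — Component impedances:
  R1: Z = R = 330 Ω
  L: Z = jωL = j·1.238e+04·0.00168 = 0 + j20.79 Ω
  C: Z = 1/(jωC) = -j/(ω·C) = 0 - j1.719 Ω
Step 3 — Parallel branch: L || C = 1/(1/L + 1/C) = 0 - j1.874 Ω.
Step 4 — Series with R1: Z_total = R1 + (L || C) = 330 - j1.874 Ω = 330∠-0.3° Ω.

Z = 330 - j1.874 Ω = 330∠-0.3° Ω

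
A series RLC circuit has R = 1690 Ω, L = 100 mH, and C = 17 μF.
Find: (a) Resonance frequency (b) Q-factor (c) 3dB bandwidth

Step 1 — Resonance: ω₀ = 1/√(LC) = 1/√(0.1·1.7e-05) = 767 rad/s.
Step 2 — f₀ = ω₀/(2π) = 122.1 Hz.
Step 3 — Series Q: Q = ω₀L/R = 767·0.1/1690 = 0.04538.
Step 4 — Bandwidth: Δω = ω₀/Q = 1.69e+04 rad/s; BW = Δω/(2π) = 2690 Hz.

(a) f₀ = 122.1 Hz  (b) Q = 0.04538  (c) BW = 2690 Hz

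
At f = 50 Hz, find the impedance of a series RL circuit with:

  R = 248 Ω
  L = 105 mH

Step 1 — Angular frequency: ω = 2π·f = 2π·50 = 314.2 rad/s.
Step 2 — Component impedances:
  R: Z = R = 248 Ω
  L: Z = jωL = j·314.2·0.105 = 0 + j32.99 Ω
Step 3 — Series combination: Z_total = R + L = 248 + j32.99 Ω = 250.2∠7.6° Ω.

Z = 248 + j32.99 Ω = 250.2∠7.6° Ω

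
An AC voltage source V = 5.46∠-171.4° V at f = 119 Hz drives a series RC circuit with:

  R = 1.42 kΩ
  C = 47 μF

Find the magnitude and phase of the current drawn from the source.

Step 1 — Angular frequency: ω = 2π·f = 2π·119 = 747.7 rad/s.
Step 2 — Component impedances:
  R: Z = R = 1420 Ω
  C: Z = 1/(jωC) = -j/(ω·C) = 0 - j28.46 Ω
Step 3 — Series combination: Z_total = R + C = 1420 - j28.46 Ω = 1420∠-1.1° Ω.
Step 4 — Source phasor: V = 5.46∠-171.4° V = -5.399 - j0.8165 V.
Step 5 — Ohm's law: I = V / Z_total = (-5.399 - j0.8165) / (1420 - j28.46) = -0.003789 - j0.0006509 A.
Step 6 — Convert to polar: |I| = 0.003844 A, ∠I = -170.3°.

I = 0.003844∠-170.3° A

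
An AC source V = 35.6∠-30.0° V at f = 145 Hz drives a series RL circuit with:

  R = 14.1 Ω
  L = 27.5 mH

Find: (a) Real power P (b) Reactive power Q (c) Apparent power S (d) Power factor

Step 1 — Angular frequency: ω = 2π·f = 2π·145 = 911.1 rad/s.
Step 2 — Component impedances:
  R: Z = R = 14.1 Ω
  L: Z = jωL = j·911.1·0.0275 = 0 + j25.05 Ω
Step 3 — Series combination: Z_total = R + L = 14.1 + j25.05 Ω = 28.75∠60.6° Ω.
Step 4 — Source phasor: V = 35.6∠-30.0° V = 30.83 - j17.8 V.
Step 5 — Current: I = V / Z = -0.01362 - j1.238 A = 1.238∠-90.6° A.
Step 6 — Complex power: S = V·I* = 21.62 + j38.42 VA.
Step 7 — Real power: P = Re(S) = 21.62 W.
Step 8 — Reactive power: Q = Im(S) = 38.42 VAR.
Step 9 — Apparent power: |S| = 44.08 VA.
Step 10 — Power factor: PF = P/|S| = 0.4904 (lagging).

(a) P = 21.62 W  (b) Q = 38.42 VAR  (c) S = 44.08 VA  (d) PF = 0.4904 (lagging)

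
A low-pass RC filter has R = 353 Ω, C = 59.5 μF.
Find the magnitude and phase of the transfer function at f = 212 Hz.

Step 1 — Angular frequency: ω = 2π·212 = 1332 rad/s.
Step 2 — Transfer function: H(jω) = 1/(1 + jωRC).
Step 3 — Denominator: 1 + jωRC = 1 + j·1332·353·5.95e-05 = 1 + j27.98.
Step 4 — H = 0.001276 - j0.0357.
Step 5 — Magnitude: |H| = 0.03572 (-28.9 dB); phase: φ = -88.0°.

|H| = 0.03572 (-28.9 dB), φ = -88.0°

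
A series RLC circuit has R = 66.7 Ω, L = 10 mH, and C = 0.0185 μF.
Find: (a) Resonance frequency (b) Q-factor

Step 1 — Resonance condition Im(Z)=0 gives ω₀ = 1/√(LC).
Step 2 — ω₀ = 1/√(0.01·1.85e-08) = 7.352e+04 rad/s.
Step 3 — f₀ = ω₀/(2π) = 1.17e+04 Hz.
Step 4 — Series Q: Q = ω₀L/R = 7.352e+04·0.01/66.7 = 11.02.

(a) f₀ = 1.17e+04 Hz  (b) Q = 11.02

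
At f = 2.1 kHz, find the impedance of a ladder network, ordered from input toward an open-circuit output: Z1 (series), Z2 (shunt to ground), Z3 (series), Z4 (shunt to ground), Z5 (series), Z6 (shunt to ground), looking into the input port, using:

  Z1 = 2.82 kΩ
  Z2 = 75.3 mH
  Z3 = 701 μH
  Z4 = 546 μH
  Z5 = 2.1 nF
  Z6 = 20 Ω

Step 1 — Angular frequency: ω = 2π·f = 2π·2100 = 1.319e+04 rad/s.
Step 2 — Component impedances:
  Z1: Z = R = 2820 Ω
  Z2: Z = jωL = j·1.319e+04·0.0753 = 0 + j993.6 Ω
  Z3: Z = jωL = j·1.319e+04·0.000701 = 0 + j9.249 Ω
  Z4: Z = jωL = j·1.319e+04·0.000546 = 0 + j7.204 Ω
  Z5: Z = 1/(jωC) = -j/(ω·C) = 0 - j3.609e+04 Ω
  Z6: Z = R = 20 Ω
Step 3 — Ladder network (open output): work backward from the far end, alternating series and parallel combinations. Z_in = 2820 + j16.19 Ω = 2820∠0.3° Ω.

Z = 2820 + j16.19 Ω = 2820∠0.3° Ω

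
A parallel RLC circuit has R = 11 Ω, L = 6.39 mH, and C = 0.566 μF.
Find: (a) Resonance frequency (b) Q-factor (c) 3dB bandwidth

Step 1 — Resonance: ω₀ = 1/√(LC) = 1/√(0.00639·5.66e-07) = 1.663e+04 rad/s.
Step 2 — f₀ = ω₀/(2π) = 2646 Hz.
Step 3 — Parallel Q: Q = R/(ω₀L) = 11/(1.663e+04·0.00639) = 0.1035.
Step 4 — Bandwidth: Δω = ω₀/Q = 1.606e+05 rad/s; BW = Δω/(2π) = 2.556e+04 Hz.

(a) f₀ = 2646 Hz  (b) Q = 0.1035  (c) BW = 2.556e+04 Hz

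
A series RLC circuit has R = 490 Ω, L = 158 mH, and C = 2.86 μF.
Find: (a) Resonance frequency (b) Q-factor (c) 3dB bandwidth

Step 1 — Resonance condition Im(Z)=0 gives ω₀ = 1/√(LC).
Step 2 — ω₀ = 1/√(0.158·2.86e-06) = 1488 rad/s.
Step 3 — f₀ = ω₀/(2π) = 236.8 Hz.
Step 4 — Series Q: Q = ω₀L/R = 1488·0.158/490 = 0.4797.
Step 5 — 3dB bandwidth: Δω = ω₀/Q = 3101 rad/s; BW = Δω/(2π) = 493.6 Hz.

(a) f₀ = 236.8 Hz  (b) Q = 0.4797  (c) BW = 493.6 Hz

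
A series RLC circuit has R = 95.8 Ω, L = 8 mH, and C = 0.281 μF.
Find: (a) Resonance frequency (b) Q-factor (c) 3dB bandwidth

Step 1 — Resonance condition Im(Z)=0 gives ω₀ = 1/√(LC).
Step 2 — ω₀ = 1/√(0.008·2.81e-07) = 2.109e+04 rad/s.
Step 3 — f₀ = ω₀/(2π) = 3357 Hz.
Step 4 — Series Q: Q = ω₀L/R = 2.109e+04·0.008/95.8 = 1.761.
Step 5 — 3dB bandwidth: Δω = ω₀/Q = 1.197e+04 rad/s; BW = Δω/(2π) = 1906 Hz.

(a) f₀ = 3357 Hz  (b) Q = 1.761  (c) BW = 1906 Hz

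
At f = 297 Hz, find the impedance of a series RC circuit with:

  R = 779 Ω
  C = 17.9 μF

Step 1 — Angular frequency: ω = 2π·f = 2π·297 = 1866 rad/s.
Step 2 — Component impedances:
  R: Z = R = 779 Ω
  C: Z = 1/(jωC) = -j/(ω·C) = 0 - j29.94 Ω
Step 3 — Series combination: Z_total = R + C = 779 - j29.94 Ω = 779.6∠-2.2° Ω.

Z = 779 - j29.94 Ω = 779.6∠-2.2° Ω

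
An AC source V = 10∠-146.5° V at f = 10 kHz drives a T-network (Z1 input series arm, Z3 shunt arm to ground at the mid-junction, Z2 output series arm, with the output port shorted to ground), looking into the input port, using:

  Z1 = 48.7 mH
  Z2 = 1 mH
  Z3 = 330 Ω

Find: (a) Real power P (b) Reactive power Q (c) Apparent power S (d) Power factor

Step 1 — Angular frequency: ω = 2π·f = 2π·1e+04 = 6.283e+04 rad/s.
Step 2 — Component impedances:
  Z1: Z = jωL = j·6.283e+04·0.0487 = 0 + j3060 Ω
  Z2: Z = jωL = j·6.283e+04·0.001 = 0 + j62.83 Ω
  Z3: Z = R = 330 Ω
Step 3 — With the output port shorted to ground, the output series arm Z2 runs from the junction to ground; the shunt arm Z3 also runs from the junction to ground. They appear in parallel: Z3 || Z2 = 11.54 + j60.63 Ω.
Step 4 — Series with input arm Z1: Z_in = Z1 + (Z3 || Z2) = 11.54 + j3121 Ω = 3121∠89.8° Ω.
Step 5 — Source phasor: V = 10∠-146.5° V = -8.339 - j5.519 V.
Step 6 — Current: I = V / Z = -0.001779 + j0.002666 A = 0.003205∠123.7° A.
Step 7 — Complex power: S = V·I* = 0.0001186 + j0.03205 VA.
Step 8 — Real power: P = Re(S) = 0.0001186 W.
Step 9 — Reactive power: Q = Im(S) = 0.03205 VAR.
Step 10 — Apparent power: |S| = 0.03205 VA.
Step 11 — Power factor: PF = P/|S| = 0.0037 (lagging).

(a) P = 0.0001186 W  (b) Q = 0.03205 VAR  (c) S = 0.03205 VA  (d) PF = 0.0037 (lagging)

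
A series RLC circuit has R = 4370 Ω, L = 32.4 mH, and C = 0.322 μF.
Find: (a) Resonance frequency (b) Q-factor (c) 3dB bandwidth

Step 1 — Resonance condition Im(Z)=0 gives ω₀ = 1/√(LC).
Step 2 — ω₀ = 1/√(0.0324·3.22e-07) = 9790 rad/s.
Step 3 — f₀ = ω₀/(2π) = 1558 Hz.
Step 4 — Series Q: Q = ω₀L/R = 9790·0.0324/4370 = 0.07259.
Step 5 — 3dB bandwidth: Δω = ω₀/Q = 1.349e+05 rad/s; BW = Δω/(2π) = 2.147e+04 Hz.

(a) f₀ = 1558 Hz  (b) Q = 0.07259  (c) BW = 2.147e+04 Hz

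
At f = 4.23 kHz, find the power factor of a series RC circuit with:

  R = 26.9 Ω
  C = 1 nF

Step 1 — Angular frequency: ω = 2π·f = 2π·4230 = 2.658e+04 rad/s.
Step 2 — Component impedances:
  R: Z = R = 26.9 Ω
  C: Z = 1/(jωC) = -j/(ω·C) = 0 - j3.763e+04 Ω
Step 3 — Series combination: Z_total = R + C = 26.9 - j3.763e+04 Ω = 3.763e+04∠-90.0° Ω.
Step 4 — Power factor: PF = cos(φ) = Re(Z)/|Z| = 26.9/3.763e+04 = 0.0007149.
Step 5 — Type: Im(Z) = -3.763e+04 ⇒ leading (phase φ = -90.0°).

PF = 0.0007149 (leading, φ = -90.0°)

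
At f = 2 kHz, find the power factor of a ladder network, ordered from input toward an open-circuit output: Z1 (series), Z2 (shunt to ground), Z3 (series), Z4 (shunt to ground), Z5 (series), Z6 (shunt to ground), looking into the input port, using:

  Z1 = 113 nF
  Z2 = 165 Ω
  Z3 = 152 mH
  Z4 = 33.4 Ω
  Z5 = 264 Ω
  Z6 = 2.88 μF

Step 1 — Angular frequency: ω = 2π·f = 2π·2000 = 1.257e+04 rad/s.
Step 2 — Component impedances:
  Z1: Z = 1/(jωC) = -j/(ω·C) = 0 - j704.2 Ω
  Z2: Z = R = 165 Ω
  Z3: Z = jωL = j·1.257e+04·0.152 = 0 + j1910 Ω
  Z4: Z = R = 33.4 Ω
  Z5: Z = R = 264 Ω
  Z6: Z = 1/(jωC) = -j/(ω·C) = 0 - j27.63 Ω
Step 3 — Ladder network (open output): work backward from the far end, alternating series and parallel combinations. Z_in = 163.6 - j690.1 Ω = 709.2∠-76.7° Ω.
Step 4 — Power factor: PF = cos(φ) = Re(Z)/|Z| = 163.56/709.23 = 0.2306.
Step 5 — Type: Im(Z) = -690.1 ⇒ leading (phase φ = -76.7°).

PF = 0.2306 (leading, φ = -76.7°)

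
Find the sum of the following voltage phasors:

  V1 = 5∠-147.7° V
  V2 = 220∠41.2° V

Step 1 — Convert each phasor to rectangular form:
  V1 = 5·(cos(-147.7°) + j·sin(-147.7°)) = -4.226 - j2.672 V
  V2 = 220·(cos(41.2°) + j·sin(41.2°)) = 165.5 + j144.9 V
Step 2 — Sum components: V_total = 161.3 + j142.2 V.
Step 3 — Convert to polar: |V_total| = 215.1 V, ∠V_total = 41.4°.

V_total = 215.1∠41.4° V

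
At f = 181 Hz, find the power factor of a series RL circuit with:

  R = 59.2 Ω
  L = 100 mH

Step 1 — Angular frequency: ω = 2π·f = 2π·181 = 1137 rad/s.
Step 2 — Component impedances:
  R: Z = R = 59.2 Ω
  L: Z = jωL = j·1137·0.1 = 0 + j113.7 Ω
Step 3 — Series combination: Z_total = R + L = 59.2 + j113.7 Ω = 128.2∠62.5° Ω.
Step 4 — Power factor: PF = cos(φ) = Re(Z)/|Z| = 59.2/128.21 = 0.4617.
Step 5 — Type: Im(Z) = 113.7 ⇒ lagging (phase φ = 62.5°).

PF = 0.4617 (lagging, φ = 62.5°)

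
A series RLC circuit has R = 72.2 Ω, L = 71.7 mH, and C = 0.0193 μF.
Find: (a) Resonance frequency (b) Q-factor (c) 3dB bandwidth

Step 1 — Resonance condition Im(Z)=0 gives ω₀ = 1/√(LC).
Step 2 — ω₀ = 1/√(0.0717·1.93e-08) = 2.688e+04 rad/s.
Step 3 — f₀ = ω₀/(2π) = 4278 Hz.
Step 4 — Series Q: Q = ω₀L/R = 2.688e+04·0.0717/72.2 = 26.7.
Step 5 — 3dB bandwidth: Δω = ω₀/Q = 1007 rad/s; BW = Δω/(2π) = 160.3 Hz.

(a) f₀ = 4278 Hz  (b) Q = 26.7  (c) BW = 160.3 Hz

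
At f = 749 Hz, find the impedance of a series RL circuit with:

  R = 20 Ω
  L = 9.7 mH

Step 1 — Angular frequency: ω = 2π·f = 2π·749 = 4706 rad/s.
Step 2 — Component impedances:
  R: Z = R = 20 Ω
  L: Z = jωL = j·4706·0.0097 = 0 + j45.65 Ω
Step 3 — Series combination: Z_total = R + L = 20 + j45.65 Ω = 49.84∠66.3° Ω.

Z = 20 + j45.65 Ω = 49.84∠66.3° Ω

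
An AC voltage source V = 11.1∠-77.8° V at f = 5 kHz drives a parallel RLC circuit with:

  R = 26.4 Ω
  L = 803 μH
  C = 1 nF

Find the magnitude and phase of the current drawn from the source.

Step 1 — Angular frequency: ω = 2π·f = 2π·5000 = 3.142e+04 rad/s.
Step 2 — Component impedances:
  R: Z = R = 26.4 Ω
  L: Z = jωL = j·3.142e+04·0.000803 = 0 + j25.23 Ω
  C: Z = 1/(jωC) = -j/(ω·C) = 0 - j3.183e+04 Ω
Step 3 — Parallel combination: 1/Z_total = 1/R + 1/L + 1/C; Z_total = 12.61 + j13.19 Ω = 18.25∠46.3° Ω.
Step 4 — Source phasor: V = 11.1∠-77.8° V = 2.346 - j10.85 V.
Step 5 — Ohm's law: I = V / Z_total = (2.346 - j10.85) / (12.61 + j13.19) = -0.3409 - j0.5039 A.
Step 6 — Convert to polar: |I| = 0.6083 A, ∠I = -124.1°.

I = 0.6083∠-124.1° A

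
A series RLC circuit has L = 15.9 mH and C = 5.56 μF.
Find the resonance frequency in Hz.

Step 1 — Resonance condition Im(Z)=0 gives ω₀ = 1/√(LC).
Step 2 — ω₀ = 1/√(0.0159·5.56e-06) = 3363 rad/s.
Step 3 — f₀ = ω₀/(2π) = 535.3 Hz.

f₀ = 535.3 Hz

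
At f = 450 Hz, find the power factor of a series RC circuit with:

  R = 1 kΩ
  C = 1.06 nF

Step 1 — Angular frequency: ω = 2π·f = 2π·450 = 2827 rad/s.
Step 2 — Component impedances:
  R: Z = R = 1000 Ω
  C: Z = 1/(jωC) = -j/(ω·C) = 0 - j3.337e+05 Ω
Step 3 — Series combination: Z_total = R + C = 1000 - j3.337e+05 Ω = 3.337e+05∠-89.8° Ω.
Step 4 — Power factor: PF = cos(φ) = Re(Z)/|Z| = 1000/3.337e+05 = 0.002997.
Step 5 — Type: Im(Z) = -3.337e+05 ⇒ leading (phase φ = -89.8°).

PF = 0.002997 (leading, φ = -89.8°)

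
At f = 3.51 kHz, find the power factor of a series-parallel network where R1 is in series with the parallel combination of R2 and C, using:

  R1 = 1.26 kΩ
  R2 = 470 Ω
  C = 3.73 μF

Step 1 — Angular frequency: ω = 2π·f = 2π·3510 = 2.205e+04 rad/s.
Step 2 — Component impedances:
  R1: Z = R = 1260 Ω
  R2: Z = R = 470 Ω
  C: Z = 1/(jωC) = -j/(ω·C) = 0 - j12.16 Ω
Step 3 — Parallel branch: R2 || C = 1/(1/R2 + 1/C) = 0.3142 - j12.15 Ω.
Step 4 — Series with R1: Z_total = R1 + (R2 || C) = 1260 - j12.15 Ω = 1260∠-0.6° Ω.
Step 5 — Power factor: PF = cos(φ) = Re(Z)/|Z| = 1260/1260 = 1.
Step 6 — Type: Im(Z) = -12.15 ⇒ leading (phase φ = -0.6°).

PF = 1 (leading, φ = -0.6°)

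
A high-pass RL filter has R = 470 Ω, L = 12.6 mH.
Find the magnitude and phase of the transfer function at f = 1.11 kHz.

Step 1 — Angular frequency: ω = 2π·1110 = 6974 rad/s.
Step 2 — Transfer function: H(jω) = jωL/(R + jωL).
Step 3 — Numerator jωL = j·87.88; denominator R + jωL = 470 + j87.88.
Step 4 — H = 0.03378 + j0.1807.
Step 5 — Magnitude: |H| = 0.1838 (-14.7 dB); phase: φ = 79.4°.

|H| = 0.1838 (-14.7 dB), φ = 79.4°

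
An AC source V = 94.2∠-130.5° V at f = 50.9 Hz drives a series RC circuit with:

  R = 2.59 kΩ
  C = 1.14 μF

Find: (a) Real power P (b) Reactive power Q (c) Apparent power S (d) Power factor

Step 1 — Angular frequency: ω = 2π·f = 2π·50.9 = 319.8 rad/s.
Step 2 — Component impedances:
  R: Z = R = 2590 Ω
  C: Z = 1/(jωC) = -j/(ω·C) = 0 - j2743 Ω
Step 3 — Series combination: Z_total = R + C = 2590 - j2743 Ω = 3772∠-46.6° Ω.
Step 4 — Source phasor: V = 94.2∠-130.5° V = -61.18 - j71.63 V.
Step 5 — Current: I = V / Z = 0.002671 - j0.02483 A = 0.02497∠-83.9° A.
Step 6 — Complex power: S = V·I* = 1.615 - j1.71 VA.
Step 7 — Real power: P = Re(S) = 1.615 W.
Step 8 — Reactive power: Q = Im(S) = -1.71 VAR.
Step 9 — Apparent power: |S| = 2.352 VA.
Step 10 — Power factor: PF = P/|S| = 0.6866 (leading).

(a) P = 1.615 W  (b) Q = -1.71 VAR  (c) S = 2.352 VA  (d) PF = 0.6866 (leading)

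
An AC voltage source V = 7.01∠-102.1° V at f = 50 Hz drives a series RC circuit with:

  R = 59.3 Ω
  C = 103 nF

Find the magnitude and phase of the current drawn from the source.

Step 1 — Angular frequency: ω = 2π·f = 2π·50 = 314.2 rad/s.
Step 2 — Component impedances:
  R: Z = R = 59.3 Ω
  C: Z = 1/(jωC) = -j/(ω·C) = 0 - j3.09e+04 Ω
Step 3 — Series combination: Z_total = R + C = 59.3 - j3.09e+04 Ω = 3.09e+04∠-89.9° Ω.
Step 4 — Source phasor: V = 7.01∠-102.1° V = -1.469 - j6.854 V.
Step 5 — Ohm's law: I = V / Z_total = (-1.469 - j6.854) / (59.3 - j3.09e+04) = 0.0002217 - j4.797e-05 A.
Step 6 — Convert to polar: |I| = 0.0002268 A, ∠I = -12.2°.

I = 0.0002268∠-12.2° A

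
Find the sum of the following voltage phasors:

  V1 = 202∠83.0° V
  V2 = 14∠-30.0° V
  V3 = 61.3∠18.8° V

Step 1 — Convert each phasor to rectangular form:
  V1 = 202·(cos(83.0°) + j·sin(83.0°)) = 24.62 + j200.5 V
  V2 = 14·(cos(-30.0°) + j·sin(-30.0°)) = 12.12 - j7 V
  V3 = 61.3·(cos(18.8°) + j·sin(18.8°)) = 58.03 + j19.75 V
Step 2 — Sum components: V_total = 94.77 + j213.2 V.
Step 3 — Convert to polar: |V_total| = 233.4 V, ∠V_total = 66.0°.

V_total = 233.4∠66.0° V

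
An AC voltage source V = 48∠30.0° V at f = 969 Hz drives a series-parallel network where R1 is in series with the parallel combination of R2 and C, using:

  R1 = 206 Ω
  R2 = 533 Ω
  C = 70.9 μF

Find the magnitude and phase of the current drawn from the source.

Step 1 — Angular frequency: ω = 2π·f = 2π·969 = 6088 rad/s.
Step 2 — Component impedances:
  R1: Z = R = 206 Ω
  R2: Z = R = 533 Ω
  C: Z = 1/(jωC) = -j/(ω·C) = 0 - j2.317 Ω
Step 3 — Parallel branch: R2 || C = 1/(1/R2 + 1/C) = 0.01007 - j2.317 Ω.
Step 4 — Series with R1: Z_total = R1 + (R2 || C) = 206 - j2.317 Ω = 206∠-0.6° Ω.
Step 5 — Source phasor: V = 48∠30.0° V = 41.57 + j24 V.
Step 6 — Ohm's law: I = V / Z_total = (41.57 + j24) / (206 - j2.317) = 0.2004 + j0.1188 A.
Step 7 — Convert to polar: |I| = 0.233 A, ∠I = 30.6°.

I = 0.233∠30.6° A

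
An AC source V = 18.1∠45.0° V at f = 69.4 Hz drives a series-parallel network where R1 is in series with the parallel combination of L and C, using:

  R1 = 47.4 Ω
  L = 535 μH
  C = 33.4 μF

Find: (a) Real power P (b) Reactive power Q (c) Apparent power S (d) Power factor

Step 1 — Angular frequency: ω = 2π·f = 2π·69.4 = 436.1 rad/s.
Step 2 — Component impedances:
  R1: Z = R = 47.4 Ω
  L: Z = jωL = j·436.1·0.000535 = 0 + j0.2333 Ω
  C: Z = 1/(jωC) = -j/(ω·C) = 0 - j68.66 Ω
Step 3 — Parallel branch: L || C = 1/(1/L + 1/C) = 0 + j0.2341 Ω.
Step 4 — Series with R1: Z_total = R1 + (L || C) = 47.4 + j0.2341 Ω = 47.4∠0.3° Ω.
Step 5 — Source phasor: V = 18.1∠45.0° V = 12.8 + j12.8 V.
Step 6 — Current: I = V / Z = 0.2713 + j0.2687 A = 0.3819∠44.7° A.
Step 7 — Complex power: S = V·I* = 6.911 + j0.03413 VA.
Step 8 — Real power: P = Re(S) = 6.911 W.
Step 9 — Reactive power: Q = Im(S) = 0.03413 VAR.
Step 10 — Apparent power: |S| = 6.912 VA.
Step 11 — Power factor: PF = P/|S| = 1 (lagging).

(a) P = 6.911 W  (b) Q = 0.03413 VAR  (c) S = 6.912 VA  (d) PF = 1 (lagging)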